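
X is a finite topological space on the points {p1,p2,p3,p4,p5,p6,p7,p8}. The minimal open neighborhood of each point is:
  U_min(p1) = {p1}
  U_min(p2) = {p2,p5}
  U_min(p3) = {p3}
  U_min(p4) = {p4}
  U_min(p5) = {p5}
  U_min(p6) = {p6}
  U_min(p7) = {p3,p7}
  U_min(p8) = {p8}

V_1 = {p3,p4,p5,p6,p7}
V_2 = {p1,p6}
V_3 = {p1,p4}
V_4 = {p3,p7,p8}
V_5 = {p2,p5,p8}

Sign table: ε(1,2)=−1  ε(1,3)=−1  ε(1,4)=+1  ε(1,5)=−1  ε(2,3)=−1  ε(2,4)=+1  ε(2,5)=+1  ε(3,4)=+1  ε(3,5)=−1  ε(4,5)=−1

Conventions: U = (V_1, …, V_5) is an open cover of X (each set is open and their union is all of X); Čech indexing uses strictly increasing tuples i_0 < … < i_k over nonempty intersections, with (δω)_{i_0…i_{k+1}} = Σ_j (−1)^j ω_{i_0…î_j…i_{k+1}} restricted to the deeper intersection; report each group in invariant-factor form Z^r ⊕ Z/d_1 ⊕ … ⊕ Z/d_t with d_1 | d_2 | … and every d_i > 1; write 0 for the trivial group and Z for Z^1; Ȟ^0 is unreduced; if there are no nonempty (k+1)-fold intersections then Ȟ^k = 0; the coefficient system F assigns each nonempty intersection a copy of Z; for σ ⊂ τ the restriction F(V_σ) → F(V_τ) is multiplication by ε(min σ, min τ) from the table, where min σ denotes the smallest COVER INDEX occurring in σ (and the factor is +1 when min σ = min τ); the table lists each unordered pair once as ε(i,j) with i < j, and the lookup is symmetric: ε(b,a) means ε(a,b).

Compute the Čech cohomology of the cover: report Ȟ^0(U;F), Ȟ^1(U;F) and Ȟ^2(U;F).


Ȟ^0(U;F) ≅ 0, Ȟ^1(U;F) ≅ Z ⊕ Z/2, Ȟ^2(U;F) ≅ 0

nonempty intersections:
  V12={p6} V13={p4} V14={p3,p7} V15={p5} V23={p1} V45={p8}
C dims 5,6; δ0: rk 5, SNF 1^4·2
Ȟ^0: (5−5)−0=0 ⇒ 0
Ȟ^1: (6−0)−5=1 plus torsion [2] ⇒ Z ⊕ Z/2
Ȟ^2: (0−0)−0=0 ⇒ 0


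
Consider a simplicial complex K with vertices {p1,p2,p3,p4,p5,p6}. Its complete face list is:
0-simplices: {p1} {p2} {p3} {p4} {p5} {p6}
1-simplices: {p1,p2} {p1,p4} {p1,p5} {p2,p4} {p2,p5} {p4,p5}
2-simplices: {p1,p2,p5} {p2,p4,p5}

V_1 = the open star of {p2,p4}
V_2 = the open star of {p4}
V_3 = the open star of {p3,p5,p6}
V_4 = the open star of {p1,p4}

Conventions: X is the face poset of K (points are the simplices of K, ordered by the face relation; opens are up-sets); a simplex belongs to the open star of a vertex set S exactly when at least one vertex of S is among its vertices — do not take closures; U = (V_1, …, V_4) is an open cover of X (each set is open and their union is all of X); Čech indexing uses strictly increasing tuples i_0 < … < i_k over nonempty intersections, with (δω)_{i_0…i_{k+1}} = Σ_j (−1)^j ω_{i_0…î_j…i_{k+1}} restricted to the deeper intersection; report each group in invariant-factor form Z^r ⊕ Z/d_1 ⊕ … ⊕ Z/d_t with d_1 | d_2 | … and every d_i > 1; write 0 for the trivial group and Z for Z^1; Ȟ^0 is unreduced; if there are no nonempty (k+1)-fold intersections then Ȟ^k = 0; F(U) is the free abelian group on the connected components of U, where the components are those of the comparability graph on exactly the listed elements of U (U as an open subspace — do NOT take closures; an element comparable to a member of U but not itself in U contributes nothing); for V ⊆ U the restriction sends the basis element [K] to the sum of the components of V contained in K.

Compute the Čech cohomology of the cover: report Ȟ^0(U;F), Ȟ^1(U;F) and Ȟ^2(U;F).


cover nerve:
  V1={{p2},{p4},{p1,p2},{p1,p4},{p2,p4},{p2,p5},{p4,p5},{p1,p2,p5},{p2,p4,p5}} V2={{p4},{p1,p4},{p2,p4},{p4,p5},{p2,p4,p5}} V3={{p3},{p5},{p6},{p1,p5},{p2,p5},{p4,p5},{p1,p2,p5},{p2,p4,p5}} V4={{p1},{p4},{p1,p2},{p1,p4},{p1,p5},{p2,p4},{p4,p5},{p1,p2,p5},{p2,p4,p5}}
  V12={{p4},{p1,p4},{p2,p4},{p4,p5},{p2,p4,p5}} V13={{p2,p5},{p4,p5},{p1,p2,p5},{p2,p4,p5}} V14={{p4},{p1,p2},{p1,p4},{p2,p4},{p4,p5},{p1,p2,p5},{p2,p4,p5}} V23={{p4,p5},{p2,p4,p5}} V24={{p4},{p1,p4},{p2,p4},{p4,p5},{p2,p4,p5}} V34={{p1,p5},{p4,p5},{p1,p2,p5},{p2,p4,p5}}
  V123={{p4,p5},{p2,p4,p5}} V124={{p4},{p1,p4},{p2,p4},{p4,p5},{p2,p4,p5}} V134={{p4,p5},{p1,p2,p5},{p2,p4,p5}} V234={{p4,p5},{p2,p4,p5}}
  V1234={{p4,p5},{p2,p4,p5}}
components per intersection:
  V1: {{p2},{p4},{p1,p2},{p1,p4},{p2,p4},{p2,p5},{p4,p5},{p1,p2,p5},{p2,p4,p5}}
  V2: {{p4},{p1,p4},{p2,p4},{p4,p5},{p2,p4,p5}}
  V3: {{p3}} {{p5},{p1,p5},{p2,p5},{p4,p5},{p1,p2,p5},{p2,p4,p5}} {{p6}}
  V4: {{p1},{p4},{p1,p2},{p1,p4},{p1,p5},{p2,p4},{p4,p5},{p1,p2,p5},{p2,p4,p5}}
  V12: {{p4},{p1,p4},{p2,p4},{p4,p5},{p2,p4,p5}}
  V13: {{p2,p5},{p4,p5},{p1,p2,p5},{p2,p4,p5}}
  V14: {{p4},{p1,p4},{p2,p4},{p4,p5},{p2,p4,p5}} {{p1,p2},{p1,p2,p5}}
  V23: {{p4,p5},{p2,p4,p5}}
  V24: {{p4},{p1,p4},{p2,p4},{p4,p5},{p2,p4,p5}}
  V34: {{p1,p5},{p1,p2,p5}} {{p4,p5},{p2,p4,p5}}
  V123: {{p4,p5},{p2,p4,p5}}
  V124: {{p4},{p1,p4},{p2,p4},{p4,p5},{p2,p4,p5}}
  V134: {{p4,p5},{p2,p4,p5}} {{p1,p2,p5}}
  V234: {{p4,p5},{p2,p4,p5}}
  V1234: {{p4,p5},{p2,p4,p5}}
C dims 6,8,5,1; δ0: rk 3, SNF 1^3; δ1: rk 4, SNF 1^4; δ2: rk 1, SNF 1^1
Ȟ^0: (6−3)−0=3 ⇒ Z^3
Ȟ^1: (8−4)−3=1 ⇒ Z
Ȟ^2: (5−1)−4=0 ⇒ 0

Ȟ^0(U;F) ≅ Z^3,  Ȟ^1(U;F) ≅ Z,  Ȟ^2(U;F) ≅ 0


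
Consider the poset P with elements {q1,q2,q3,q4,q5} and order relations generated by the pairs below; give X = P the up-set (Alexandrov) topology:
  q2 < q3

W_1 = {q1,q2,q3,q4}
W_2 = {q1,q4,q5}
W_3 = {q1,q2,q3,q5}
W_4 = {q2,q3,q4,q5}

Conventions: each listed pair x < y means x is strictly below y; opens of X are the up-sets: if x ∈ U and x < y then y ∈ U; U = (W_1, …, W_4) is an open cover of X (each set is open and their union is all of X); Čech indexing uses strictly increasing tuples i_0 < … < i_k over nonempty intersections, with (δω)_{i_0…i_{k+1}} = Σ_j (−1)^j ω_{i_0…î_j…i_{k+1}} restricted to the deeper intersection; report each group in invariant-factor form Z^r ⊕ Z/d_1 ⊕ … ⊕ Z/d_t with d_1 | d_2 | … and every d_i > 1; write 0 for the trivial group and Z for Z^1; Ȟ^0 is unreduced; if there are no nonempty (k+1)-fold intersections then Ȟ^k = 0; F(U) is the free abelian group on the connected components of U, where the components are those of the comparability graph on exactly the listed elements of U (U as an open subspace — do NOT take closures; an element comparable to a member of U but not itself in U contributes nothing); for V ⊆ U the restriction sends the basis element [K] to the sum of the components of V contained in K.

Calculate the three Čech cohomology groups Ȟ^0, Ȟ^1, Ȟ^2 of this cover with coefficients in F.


nonempty overlaps:
  W12={q1,q4} W13={q1,q2,q3} W14={q2,q3,q4} W23={q1,q5} W24={q4,q5} W34={q2,q3,q5}
  W123={q1} W124={q4} W134={q2,q3} W234={q5}
components per intersection:
  W1: {q1} {q2,q3} {q4}
  W2: {q1} {q4} {q5}
  W3: {q1} {q2,q3} {q5}
  W4: {q2,q3} {q4} {q5}
  W12: {q1} {q4}
  W13: {q1} {q2,q3}
  W14: {q2,q3} {q4}
  W23: {q1} {q5}
  W24: {q4} {q5}
  W34: {q2,q3} {q5}
  W123: {q1}
  W124: {q4}
  W134: {q2,q3}
  W234: {q5}
C dims 12,12,4; δ0: rk 8, SNF 1^8; δ1: rk 4, SNF 1^4
degree 0: 12−8−0 = 4 → Ȟ^0 ≅ Z^4
degree 1: 12−4−8 = 0 → Ȟ^1 ≅ 0
degree 2: 4−0−4 = 0 → Ȟ^2 ≅ 0

Ȟ^0(U;F) ≅ Z^4; Ȟ^1(U;F) ≅ 0; Ȟ^2(U;F) ≅ 0


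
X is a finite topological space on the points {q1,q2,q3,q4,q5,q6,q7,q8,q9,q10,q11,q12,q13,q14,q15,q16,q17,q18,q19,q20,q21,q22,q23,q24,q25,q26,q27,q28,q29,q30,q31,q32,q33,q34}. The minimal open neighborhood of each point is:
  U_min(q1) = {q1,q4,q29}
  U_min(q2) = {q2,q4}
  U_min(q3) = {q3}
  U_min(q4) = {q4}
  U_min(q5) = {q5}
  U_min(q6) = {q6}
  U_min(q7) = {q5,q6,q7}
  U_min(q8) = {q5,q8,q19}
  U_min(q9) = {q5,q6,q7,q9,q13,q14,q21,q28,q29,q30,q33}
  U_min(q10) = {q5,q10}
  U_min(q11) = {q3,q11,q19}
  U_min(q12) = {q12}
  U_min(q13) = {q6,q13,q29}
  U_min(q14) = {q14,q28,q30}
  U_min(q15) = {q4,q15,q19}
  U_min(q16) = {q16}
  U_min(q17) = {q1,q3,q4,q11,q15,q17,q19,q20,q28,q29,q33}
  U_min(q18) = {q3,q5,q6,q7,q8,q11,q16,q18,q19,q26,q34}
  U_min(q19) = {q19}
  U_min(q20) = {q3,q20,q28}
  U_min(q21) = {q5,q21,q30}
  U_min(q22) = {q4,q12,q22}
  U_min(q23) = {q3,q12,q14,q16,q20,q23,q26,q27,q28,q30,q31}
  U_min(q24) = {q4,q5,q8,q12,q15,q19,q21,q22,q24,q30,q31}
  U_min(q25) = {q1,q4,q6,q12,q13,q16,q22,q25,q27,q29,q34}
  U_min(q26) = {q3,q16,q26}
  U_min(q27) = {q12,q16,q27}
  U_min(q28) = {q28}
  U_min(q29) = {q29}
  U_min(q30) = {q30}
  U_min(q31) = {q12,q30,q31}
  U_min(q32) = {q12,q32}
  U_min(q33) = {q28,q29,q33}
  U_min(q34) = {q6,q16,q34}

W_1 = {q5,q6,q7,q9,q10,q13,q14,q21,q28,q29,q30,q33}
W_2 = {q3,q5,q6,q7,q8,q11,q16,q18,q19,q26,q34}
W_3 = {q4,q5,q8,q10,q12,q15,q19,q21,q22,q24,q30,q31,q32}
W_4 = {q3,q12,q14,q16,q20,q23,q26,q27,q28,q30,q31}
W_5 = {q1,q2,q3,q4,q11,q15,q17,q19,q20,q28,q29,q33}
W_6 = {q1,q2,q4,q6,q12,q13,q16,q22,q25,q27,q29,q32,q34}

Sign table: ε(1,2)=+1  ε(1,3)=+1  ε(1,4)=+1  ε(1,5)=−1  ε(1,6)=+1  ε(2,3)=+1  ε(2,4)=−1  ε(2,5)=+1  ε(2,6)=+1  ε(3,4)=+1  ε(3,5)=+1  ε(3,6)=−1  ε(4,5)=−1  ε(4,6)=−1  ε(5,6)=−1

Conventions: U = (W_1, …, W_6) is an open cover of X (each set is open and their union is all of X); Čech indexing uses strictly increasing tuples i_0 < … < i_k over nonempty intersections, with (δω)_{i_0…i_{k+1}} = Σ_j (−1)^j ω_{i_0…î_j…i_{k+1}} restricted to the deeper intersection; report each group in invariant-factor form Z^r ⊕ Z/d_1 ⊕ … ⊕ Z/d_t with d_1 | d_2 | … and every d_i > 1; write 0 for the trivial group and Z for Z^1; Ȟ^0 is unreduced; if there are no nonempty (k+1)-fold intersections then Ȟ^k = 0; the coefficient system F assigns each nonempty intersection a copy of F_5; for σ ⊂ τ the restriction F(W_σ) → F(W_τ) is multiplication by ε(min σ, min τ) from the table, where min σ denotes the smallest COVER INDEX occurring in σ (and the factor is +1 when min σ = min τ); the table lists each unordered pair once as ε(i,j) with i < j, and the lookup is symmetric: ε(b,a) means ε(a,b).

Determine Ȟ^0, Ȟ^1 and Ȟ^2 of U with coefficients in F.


cover nerve:
  W12={q5,q6,q7} W13={q5,q10,q21,q30} W14={q14,q28,q30} W15={q28,q29,q33} W16={q6,q13,q29} W23={q5,q8,q19} W24={q3,q16,q26} W25={q3,q11,q19} W26={q6,q16,q34} W34={q12,q30,q31} W35={q4,q15,q19} W36={q4,q12,q22,q32} W45={q3,q20,q28} W46={q12,q16,q27} W56={q1,q2,q4,q29}
  W123={q5} W126={q6} W134={q30} W145={q28} W156={q29} W235={q19} W245={q3} W246={q16} W346={q12} W356={q4}
C dims 6,15,10; δ0: rk_F5 6; δ1: rk_F5 9
Ȟ^0: (6−6)−0=0 ⇒ 0
Ȟ^1: (15−9)−6=0 ⇒ 0
Ȟ^2: (10−0)−9=1 ⇒ Z/5

Ȟ^0 ≅ 0, Ȟ^1 ≅ 0 and Ȟ^2 ≅ Z/5


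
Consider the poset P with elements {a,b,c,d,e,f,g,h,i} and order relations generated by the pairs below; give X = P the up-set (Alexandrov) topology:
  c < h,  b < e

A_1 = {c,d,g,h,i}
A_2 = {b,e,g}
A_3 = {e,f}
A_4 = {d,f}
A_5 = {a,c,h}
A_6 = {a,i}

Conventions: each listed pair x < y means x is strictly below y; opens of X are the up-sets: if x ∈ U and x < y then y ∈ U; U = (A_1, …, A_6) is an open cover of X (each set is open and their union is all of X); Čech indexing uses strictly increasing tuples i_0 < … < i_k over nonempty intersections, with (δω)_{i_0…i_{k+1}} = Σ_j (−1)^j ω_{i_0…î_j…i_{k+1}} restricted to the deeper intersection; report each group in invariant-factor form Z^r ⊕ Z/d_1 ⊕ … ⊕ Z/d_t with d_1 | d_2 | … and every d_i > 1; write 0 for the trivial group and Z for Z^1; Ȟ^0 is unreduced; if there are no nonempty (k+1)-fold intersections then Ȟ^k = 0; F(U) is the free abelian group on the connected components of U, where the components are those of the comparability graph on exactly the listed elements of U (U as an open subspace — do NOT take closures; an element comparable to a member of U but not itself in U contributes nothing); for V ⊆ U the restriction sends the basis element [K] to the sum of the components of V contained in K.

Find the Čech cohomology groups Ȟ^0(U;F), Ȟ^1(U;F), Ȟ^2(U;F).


Ȟ^0 = Z^7; Ȟ^1 = 0; Ȟ^2 = 0

intersection data:
  A12={g} A14={d} A15={c,h} A16={i} A23={e} A34={f} A56={a}
components per intersection:
  A1: {c,h} {d} {g} {i}
  A2: {b,e} {g}
  A3: {e} {f}
  A4: {d} {f}
  A5: {a} {c,h}
  A6: {a} {i}
  A12: {g}
  A14: {d}
  A15: {c,h}
  A16: {i}
  A23: {e}
  A34: {f}
  A56: {a}
C dims 14,7; δ0: rk 7, SNF 1^7
Ȟ^0 = (14 − 7) − 0 = 7, so Ȟ^0 ≅ Z^7
Ȟ^1 = (7 − 0) − 7 = 0, so Ȟ^1 ≅ 0
Ȟ^2 = (0 − 0) − 0 = 0, so Ȟ^2 ≅ 0


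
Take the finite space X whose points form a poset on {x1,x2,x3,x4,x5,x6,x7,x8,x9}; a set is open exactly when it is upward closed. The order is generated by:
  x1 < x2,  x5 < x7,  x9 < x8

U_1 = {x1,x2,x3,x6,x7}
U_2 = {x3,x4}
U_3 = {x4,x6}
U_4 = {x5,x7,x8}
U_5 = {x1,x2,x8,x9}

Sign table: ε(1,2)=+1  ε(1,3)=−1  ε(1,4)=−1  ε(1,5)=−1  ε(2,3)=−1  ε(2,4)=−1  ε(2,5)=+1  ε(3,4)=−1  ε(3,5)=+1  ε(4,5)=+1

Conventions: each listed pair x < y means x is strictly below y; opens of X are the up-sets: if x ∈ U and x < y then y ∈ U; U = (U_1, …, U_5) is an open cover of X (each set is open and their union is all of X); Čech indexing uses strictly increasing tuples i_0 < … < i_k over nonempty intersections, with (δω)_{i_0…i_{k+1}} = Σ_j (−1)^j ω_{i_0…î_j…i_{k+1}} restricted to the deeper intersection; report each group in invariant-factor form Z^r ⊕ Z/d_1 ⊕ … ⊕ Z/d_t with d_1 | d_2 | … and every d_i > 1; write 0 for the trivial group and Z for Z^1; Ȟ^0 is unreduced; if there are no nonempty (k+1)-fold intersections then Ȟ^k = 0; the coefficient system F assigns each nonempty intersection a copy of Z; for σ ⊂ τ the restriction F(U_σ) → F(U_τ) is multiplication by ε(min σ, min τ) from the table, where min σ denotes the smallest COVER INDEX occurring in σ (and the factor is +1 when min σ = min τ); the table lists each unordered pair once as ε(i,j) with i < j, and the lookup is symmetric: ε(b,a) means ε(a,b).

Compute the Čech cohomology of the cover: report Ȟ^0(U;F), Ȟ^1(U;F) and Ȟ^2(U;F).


nonempty overlaps:
  U12={x3} U13={x6} U14={x7} U15={x1,x2} U23={x4} U45={x8}
C dims 5,6; δ0: rk 4, SNF 1^4
degree 0: 5−4−0 = 1 → Ȟ^0 ≅ Z
degree 1: 6−0−4 = 2 → Ȟ^1 ≅ Z^2
degree 2: 0−0−0 = 0 → Ȟ^2 ≅ 0

Ȟ^0 = Z, Ȟ^1 = Z^2, Ȟ^2 = 0


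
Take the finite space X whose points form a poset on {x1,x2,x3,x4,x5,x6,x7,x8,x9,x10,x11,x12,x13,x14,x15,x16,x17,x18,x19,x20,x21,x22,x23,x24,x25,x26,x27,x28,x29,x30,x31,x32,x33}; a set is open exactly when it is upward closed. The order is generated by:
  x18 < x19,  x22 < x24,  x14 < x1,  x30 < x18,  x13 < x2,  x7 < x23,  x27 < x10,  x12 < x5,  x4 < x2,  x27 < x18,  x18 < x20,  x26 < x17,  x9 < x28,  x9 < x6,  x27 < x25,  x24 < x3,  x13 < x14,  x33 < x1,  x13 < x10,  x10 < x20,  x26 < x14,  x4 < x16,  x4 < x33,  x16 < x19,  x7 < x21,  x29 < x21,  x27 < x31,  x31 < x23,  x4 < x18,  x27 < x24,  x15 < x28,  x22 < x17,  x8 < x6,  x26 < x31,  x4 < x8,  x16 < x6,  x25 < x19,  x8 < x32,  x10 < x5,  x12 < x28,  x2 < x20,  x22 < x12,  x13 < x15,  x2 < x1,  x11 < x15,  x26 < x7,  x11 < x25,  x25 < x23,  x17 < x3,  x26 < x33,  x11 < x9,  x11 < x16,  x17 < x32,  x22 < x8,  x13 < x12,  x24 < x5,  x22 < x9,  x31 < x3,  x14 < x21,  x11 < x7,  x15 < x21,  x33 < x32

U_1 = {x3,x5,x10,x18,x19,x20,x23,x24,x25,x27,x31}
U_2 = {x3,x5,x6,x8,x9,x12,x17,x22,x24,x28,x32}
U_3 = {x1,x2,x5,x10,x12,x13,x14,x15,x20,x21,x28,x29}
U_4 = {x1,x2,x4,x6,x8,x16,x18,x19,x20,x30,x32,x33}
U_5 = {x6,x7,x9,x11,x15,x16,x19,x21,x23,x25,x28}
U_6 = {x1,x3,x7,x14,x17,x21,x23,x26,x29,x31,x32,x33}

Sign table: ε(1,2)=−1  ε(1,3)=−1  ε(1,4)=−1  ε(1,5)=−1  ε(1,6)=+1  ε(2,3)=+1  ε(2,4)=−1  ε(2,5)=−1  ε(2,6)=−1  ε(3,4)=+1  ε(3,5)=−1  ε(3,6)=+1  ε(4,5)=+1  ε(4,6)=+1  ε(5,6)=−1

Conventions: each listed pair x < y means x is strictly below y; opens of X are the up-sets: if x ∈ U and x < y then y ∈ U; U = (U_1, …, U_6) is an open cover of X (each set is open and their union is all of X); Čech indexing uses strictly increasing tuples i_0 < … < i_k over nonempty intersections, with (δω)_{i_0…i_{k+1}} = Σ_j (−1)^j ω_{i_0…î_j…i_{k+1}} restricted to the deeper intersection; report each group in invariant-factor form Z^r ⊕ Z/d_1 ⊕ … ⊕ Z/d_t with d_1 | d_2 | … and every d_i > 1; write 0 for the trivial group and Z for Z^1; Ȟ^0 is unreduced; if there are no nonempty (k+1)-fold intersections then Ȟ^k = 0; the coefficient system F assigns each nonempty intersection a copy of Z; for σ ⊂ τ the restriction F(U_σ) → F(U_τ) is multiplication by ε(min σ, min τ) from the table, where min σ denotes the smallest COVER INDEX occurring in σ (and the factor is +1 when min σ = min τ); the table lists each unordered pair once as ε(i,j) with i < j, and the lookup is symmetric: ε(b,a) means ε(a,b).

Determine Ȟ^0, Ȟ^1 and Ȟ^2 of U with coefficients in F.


nonempty overlaps:
  U12={x3,x5,x24} U13={x5,x10,x20} U14={x18,x19,x20} U15={x19,x23,x25} U16={x3,x23,x31} U23={x5,x12,x28} U24={x6,x8,x32} U25={x6,x9,x28} U26={x3,x17,x32} U34={x1,x2,x20} U35={x15,x21,x28} U36={x1,x14,x21,x29} U45={x6,x16,x19} U46={x1,x32,x33} U56={x7,x21,x23}
  U123={x5} U126={x3} U134={x20} U145={x19} U156={x23} U235={x28} U245={x6} U246={x32} U346={x1} U356={x21}
C dims 6,15,10; δ0: rk 6, SNF 1^5·2; δ1: rk 9, SNF 1^9
degree 0: 6−6−0 = 0 → Ȟ^0 ≅ 0
degree 1: 15−9−6 = 0 plus torsion [2] → Ȟ^1 ≅ Z/2
degree 2: 10−0−9 = 1 → Ȟ^2 ≅ Z

Ȟ^0 ≅ 0, Ȟ^1 ≅ Z/2, Ȟ^2 ≅ Z


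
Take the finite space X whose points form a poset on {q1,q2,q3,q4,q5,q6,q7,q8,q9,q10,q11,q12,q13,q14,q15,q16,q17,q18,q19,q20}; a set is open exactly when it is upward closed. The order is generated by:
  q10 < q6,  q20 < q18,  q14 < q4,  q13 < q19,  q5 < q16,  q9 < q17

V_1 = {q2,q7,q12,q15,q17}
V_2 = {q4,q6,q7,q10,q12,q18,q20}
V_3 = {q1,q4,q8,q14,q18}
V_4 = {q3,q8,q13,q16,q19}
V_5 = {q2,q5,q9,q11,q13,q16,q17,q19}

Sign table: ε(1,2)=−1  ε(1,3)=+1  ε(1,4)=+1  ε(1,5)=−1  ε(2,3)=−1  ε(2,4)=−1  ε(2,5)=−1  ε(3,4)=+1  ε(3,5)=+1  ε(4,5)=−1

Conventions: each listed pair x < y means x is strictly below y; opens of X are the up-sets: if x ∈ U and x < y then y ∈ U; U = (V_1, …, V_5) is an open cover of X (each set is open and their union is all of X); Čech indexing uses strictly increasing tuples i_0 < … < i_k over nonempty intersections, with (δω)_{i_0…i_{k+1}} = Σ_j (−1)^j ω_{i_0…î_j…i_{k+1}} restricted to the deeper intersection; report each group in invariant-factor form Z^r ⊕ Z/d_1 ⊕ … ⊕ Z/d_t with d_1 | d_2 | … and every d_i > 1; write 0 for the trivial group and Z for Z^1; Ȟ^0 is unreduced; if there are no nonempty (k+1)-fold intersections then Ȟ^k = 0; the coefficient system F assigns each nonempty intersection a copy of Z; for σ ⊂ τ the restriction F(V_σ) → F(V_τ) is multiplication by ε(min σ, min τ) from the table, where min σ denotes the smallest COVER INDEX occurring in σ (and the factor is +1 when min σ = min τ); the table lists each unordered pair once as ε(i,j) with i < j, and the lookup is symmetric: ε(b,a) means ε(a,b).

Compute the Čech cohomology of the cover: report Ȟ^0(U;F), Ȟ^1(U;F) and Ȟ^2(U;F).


nonempty intersections:
  V12={q7,q12} V15={q2,q17} V23={q4,q18} V34={q8} V45={q13,q16,q19}
C dims 5,5; δ0: rk 4, SNF 1^4
Ȟ^0: (5−4)−0=1 ⇒ Z
Ȟ^1: (5−0)−4=1 ⇒ Z
Ȟ^2: (0−0)−0=0 ⇒ 0

Ȟ^0(U;F) ≅ Z, Ȟ^1(U;F) ≅ Z, Ȟ^2(U;F) ≅ 0


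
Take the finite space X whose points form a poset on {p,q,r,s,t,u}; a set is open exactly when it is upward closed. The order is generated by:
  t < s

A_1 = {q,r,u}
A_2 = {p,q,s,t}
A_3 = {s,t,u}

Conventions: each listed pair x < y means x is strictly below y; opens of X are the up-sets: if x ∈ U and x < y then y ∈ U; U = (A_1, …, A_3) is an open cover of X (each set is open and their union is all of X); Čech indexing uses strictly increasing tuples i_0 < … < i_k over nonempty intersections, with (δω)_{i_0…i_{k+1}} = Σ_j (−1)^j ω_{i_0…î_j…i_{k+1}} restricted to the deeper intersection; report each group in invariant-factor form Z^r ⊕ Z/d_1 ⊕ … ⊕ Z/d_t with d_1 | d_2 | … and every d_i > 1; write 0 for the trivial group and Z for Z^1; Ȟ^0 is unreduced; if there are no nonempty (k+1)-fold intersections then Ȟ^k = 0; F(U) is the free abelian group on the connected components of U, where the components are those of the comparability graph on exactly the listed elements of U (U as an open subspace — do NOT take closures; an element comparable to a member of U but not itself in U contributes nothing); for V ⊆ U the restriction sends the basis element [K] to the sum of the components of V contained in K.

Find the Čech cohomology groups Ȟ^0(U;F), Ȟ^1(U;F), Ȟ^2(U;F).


Ȟ^0(U;F) ≅ Z^5, Ȟ^1(U;F) ≅ 0, Ȟ^2(U;F) ≅ 0

nonempty overlaps:
  A12={q} A13={u} A23={s,t}
components per intersection:
  A1: {q} {r} {u}
  A2: {p} {q} {s,t}
  A3: {s,t} {u}
  A12: {q}
  A13: {u}
  A23: {s,t}
C dims 8,3; δ0: rk 3, SNF 1^3
degree 0: 8−3−0 = 5 → Ȟ^0 ≅ Z^5
degree 1: 3−0−3 = 0 → Ȟ^1 ≅ 0
degree 2: 0−0−0 = 0 → Ȟ^2 ≅ 0


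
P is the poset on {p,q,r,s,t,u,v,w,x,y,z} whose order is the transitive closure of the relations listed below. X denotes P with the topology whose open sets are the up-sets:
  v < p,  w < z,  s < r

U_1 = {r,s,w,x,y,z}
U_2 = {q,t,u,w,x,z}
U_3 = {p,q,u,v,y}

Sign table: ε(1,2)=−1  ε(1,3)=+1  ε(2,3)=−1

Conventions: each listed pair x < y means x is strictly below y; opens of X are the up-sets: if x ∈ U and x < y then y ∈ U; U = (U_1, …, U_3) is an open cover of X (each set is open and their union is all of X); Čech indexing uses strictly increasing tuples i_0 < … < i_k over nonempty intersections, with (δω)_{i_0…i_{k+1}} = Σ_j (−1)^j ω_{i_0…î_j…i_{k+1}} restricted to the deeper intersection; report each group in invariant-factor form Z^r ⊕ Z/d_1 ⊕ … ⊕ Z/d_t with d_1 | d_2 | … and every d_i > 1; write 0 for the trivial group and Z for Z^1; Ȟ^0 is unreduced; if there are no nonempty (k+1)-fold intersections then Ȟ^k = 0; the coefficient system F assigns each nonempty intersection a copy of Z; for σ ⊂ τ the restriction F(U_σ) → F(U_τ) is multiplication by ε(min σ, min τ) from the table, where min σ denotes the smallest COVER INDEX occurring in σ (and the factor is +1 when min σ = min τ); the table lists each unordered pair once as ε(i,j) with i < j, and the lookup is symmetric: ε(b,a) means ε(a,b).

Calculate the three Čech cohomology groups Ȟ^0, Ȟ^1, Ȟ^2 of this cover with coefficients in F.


Ȟ^0 = Z; Ȟ^1 = Z; Ȟ^2 = 0

cover nerve:
  U12={w,x,z} U13={y} U23={q,u}
C dims 3,3; δ0: rk 2, SNF 1^2
Ȟ^0: (3−2)−0=1 ⇒ Z
Ȟ^1: (3−0)−2=1 ⇒ Z
Ȟ^2: (0−0)−0=0 ⇒ 0


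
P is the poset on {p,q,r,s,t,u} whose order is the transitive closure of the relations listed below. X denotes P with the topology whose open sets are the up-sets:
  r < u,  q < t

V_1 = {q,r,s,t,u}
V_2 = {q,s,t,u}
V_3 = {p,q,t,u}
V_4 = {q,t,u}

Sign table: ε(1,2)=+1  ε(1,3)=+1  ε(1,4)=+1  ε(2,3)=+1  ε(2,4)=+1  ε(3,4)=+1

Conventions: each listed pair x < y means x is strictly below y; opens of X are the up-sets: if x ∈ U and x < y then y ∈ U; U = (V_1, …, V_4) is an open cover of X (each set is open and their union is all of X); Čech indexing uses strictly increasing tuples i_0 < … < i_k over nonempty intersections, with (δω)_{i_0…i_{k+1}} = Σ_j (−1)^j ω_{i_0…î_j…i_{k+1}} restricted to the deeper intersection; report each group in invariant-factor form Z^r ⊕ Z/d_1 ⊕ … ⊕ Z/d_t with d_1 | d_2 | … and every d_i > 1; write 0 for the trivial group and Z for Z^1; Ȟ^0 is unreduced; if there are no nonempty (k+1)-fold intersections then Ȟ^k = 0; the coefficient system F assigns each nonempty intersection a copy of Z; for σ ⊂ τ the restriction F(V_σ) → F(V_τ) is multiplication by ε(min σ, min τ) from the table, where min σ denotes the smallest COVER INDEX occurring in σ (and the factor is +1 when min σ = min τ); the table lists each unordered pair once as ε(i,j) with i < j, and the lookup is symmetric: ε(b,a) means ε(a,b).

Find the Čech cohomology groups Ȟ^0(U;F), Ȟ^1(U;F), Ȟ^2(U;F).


intersection data:
  V12={q,s,t,u} V13={q,t,u} V14={q,t,u} V23={q,t,u} V24={q,t,u} V34={q,t,u}
  V123={q,t,u} V124={q,t,u} V134={q,t,u} V234={q,t,u}
  V1234={q,t,u}
C dims 4,6,4,1; δ0: rk 3, SNF 1^3; δ1: rk 3, SNF 1^3; δ2: rk 1, SNF 1^1
Ȟ^0 = (4 − 3) − 0 = 1, so Ȟ^0 ≅ Z
Ȟ^1 = (6 − 3) − 3 = 0, so Ȟ^1 ≅ 0
Ȟ^2 = (4 − 1) − 3 = 0, so Ȟ^2 ≅ 0

Ȟ^0 = Z, Ȟ^1 = 0 and Ȟ^2 = 0


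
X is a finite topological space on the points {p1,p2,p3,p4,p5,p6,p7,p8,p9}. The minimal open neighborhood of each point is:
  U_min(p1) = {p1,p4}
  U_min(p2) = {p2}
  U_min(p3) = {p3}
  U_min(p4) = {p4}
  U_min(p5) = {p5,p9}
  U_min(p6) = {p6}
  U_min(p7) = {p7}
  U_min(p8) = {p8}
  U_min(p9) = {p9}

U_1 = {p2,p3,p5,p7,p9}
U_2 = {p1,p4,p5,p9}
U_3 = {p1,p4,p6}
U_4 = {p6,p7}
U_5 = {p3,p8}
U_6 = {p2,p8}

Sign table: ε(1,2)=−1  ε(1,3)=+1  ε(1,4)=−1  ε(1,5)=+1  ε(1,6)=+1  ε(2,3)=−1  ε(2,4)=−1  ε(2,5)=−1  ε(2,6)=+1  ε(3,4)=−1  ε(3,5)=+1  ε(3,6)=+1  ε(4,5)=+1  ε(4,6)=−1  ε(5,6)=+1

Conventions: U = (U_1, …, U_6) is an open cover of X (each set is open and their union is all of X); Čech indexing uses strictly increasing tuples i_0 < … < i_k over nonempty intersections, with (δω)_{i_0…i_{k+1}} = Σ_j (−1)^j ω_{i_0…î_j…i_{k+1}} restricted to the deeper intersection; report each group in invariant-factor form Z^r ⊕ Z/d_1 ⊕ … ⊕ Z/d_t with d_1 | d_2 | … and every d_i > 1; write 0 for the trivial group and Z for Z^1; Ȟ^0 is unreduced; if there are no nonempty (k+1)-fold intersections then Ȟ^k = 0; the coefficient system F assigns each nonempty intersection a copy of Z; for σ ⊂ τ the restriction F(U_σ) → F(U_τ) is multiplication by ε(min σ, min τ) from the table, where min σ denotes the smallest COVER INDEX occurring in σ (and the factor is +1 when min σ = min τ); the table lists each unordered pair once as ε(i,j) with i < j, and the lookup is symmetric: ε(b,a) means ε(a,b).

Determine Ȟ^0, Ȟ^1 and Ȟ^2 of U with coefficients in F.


nonempty overlaps:
  U12={p5,p9} U14={p7} U15={p3} U16={p2} U23={p1,p4} U34={p6} U56={p8}
C dims 6,7; δ0: rk 5, SNF 1^5
degree 0: 6−5−0 = 1 → Ȟ^0 ≅ Z
degree 1: 7−0−5 = 2 → Ȟ^1 ≅ Z^2
degree 2: 0−0−0 = 0 → Ȟ^2 ≅ 0

Ȟ^0(U;F) ≅ Z, Ȟ^1(U;F) ≅ Z^2, Ȟ^2(U;F) ≅ 0


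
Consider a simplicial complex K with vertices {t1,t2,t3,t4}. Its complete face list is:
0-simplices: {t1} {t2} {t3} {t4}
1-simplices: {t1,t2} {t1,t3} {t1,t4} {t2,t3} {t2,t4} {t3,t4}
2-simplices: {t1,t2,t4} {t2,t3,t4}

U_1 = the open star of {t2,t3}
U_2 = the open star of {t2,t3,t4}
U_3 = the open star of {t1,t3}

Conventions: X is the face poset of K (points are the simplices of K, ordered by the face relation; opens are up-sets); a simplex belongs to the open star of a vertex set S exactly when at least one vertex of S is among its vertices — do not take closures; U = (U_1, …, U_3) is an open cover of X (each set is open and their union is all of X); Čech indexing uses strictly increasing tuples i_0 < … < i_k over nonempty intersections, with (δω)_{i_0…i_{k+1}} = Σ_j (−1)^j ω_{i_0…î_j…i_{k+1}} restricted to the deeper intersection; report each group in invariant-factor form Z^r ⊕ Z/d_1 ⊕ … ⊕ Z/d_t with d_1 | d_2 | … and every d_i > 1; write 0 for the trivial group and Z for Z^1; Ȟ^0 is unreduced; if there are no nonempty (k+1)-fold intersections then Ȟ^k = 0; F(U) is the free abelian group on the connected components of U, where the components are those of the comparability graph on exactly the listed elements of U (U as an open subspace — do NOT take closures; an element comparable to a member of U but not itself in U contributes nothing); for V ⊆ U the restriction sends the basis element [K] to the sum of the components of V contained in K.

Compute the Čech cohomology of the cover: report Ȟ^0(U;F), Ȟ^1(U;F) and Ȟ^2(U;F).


cover nerve:
  U1={{t2},{t3},{t1,t2},{t1,t3},{t2,t3},{t2,t4},{t3,t4},{t1,t2,t4},{t2,t3,t4}} U2={{t2},{t3},{t4},{t1,t2},{t1,t3},{t1,t4},{t2,t3},{t2,t4},{t3,t4},{t1,t2,t4},{t2,t3,t4}} U3={{t1},{t3},{t1,t2},{t1,t3},{t1,t4},{t2,t3},{t3,t4},{t1,t2,t4},{t2,t3,t4}}
  U12={{t2},{t3},{t1,t2},{t1,t3},{t2,t3},{t2,t4},{t3,t4},{t1,t2,t4},{t2,t3,t4}} U13={{t3},{t1,t2},{t1,t3},{t2,t3},{t3,t4},{t1,t2,t4},{t2,t3,t4}} U23={{t3},{t1,t2},{t1,t3},{t1,t4},{t2,t3},{t3,t4},{t1,t2,t4},{t2,t3,t4}}
  U123={{t3},{t1,t2},{t1,t3},{t2,t3},{t3,t4},{t1,t2,t4},{t2,t3,t4}}
components per intersection:
  U1: {{t2},{t3},{t1,t2},{t1,t3},{t2,t3},{t2,t4},{t3,t4},{t1,t2,t4},{t2,t3,t4}}
  U2: {{t2},{t3},{t4},{t1,t2},{t1,t3},{t1,t4},{t2,t3},{t2,t4},{t3,t4},{t1,t2,t4},{t2,t3,t4}}
  U3: {{t1},{t3},{t1,t2},{t1,t3},{t1,t4},{t2,t3},{t3,t4},{t1,t2,t4},{t2,t3,t4}}
  U12: {{t2},{t3},{t1,t2},{t1,t3},{t2,t3},{t2,t4},{t3,t4},{t1,t2,t4},{t2,t3,t4}}
  U13: {{t3},{t1,t3},{t2,t3},{t3,t4},{t2,t3,t4}} {{t1,t2},{t1,t2,t4}}
  U23: {{t3},{t1,t3},{t2,t3},{t3,t4},{t2,t3,t4}} {{t1,t2},{t1,t4},{t1,t2,t4}}
  U123: {{t3},{t1,t3},{t2,t3},{t3,t4},{t2,t3,t4}} {{t1,t2},{t1,t2,t4}}
C dims 3,5,2; δ0: rk 2, SNF 1^2; δ1: rk 2, SNF 1^2
Ȟ^0: (3−2)−0=1 ⇒ Z
Ȟ^1: (5−2)−2=1 ⇒ Z
Ȟ^2: (2−0)−2=0 ⇒ 0

Ȟ^0 = Z,  Ȟ^1 = Z,  Ȟ^2 = 0


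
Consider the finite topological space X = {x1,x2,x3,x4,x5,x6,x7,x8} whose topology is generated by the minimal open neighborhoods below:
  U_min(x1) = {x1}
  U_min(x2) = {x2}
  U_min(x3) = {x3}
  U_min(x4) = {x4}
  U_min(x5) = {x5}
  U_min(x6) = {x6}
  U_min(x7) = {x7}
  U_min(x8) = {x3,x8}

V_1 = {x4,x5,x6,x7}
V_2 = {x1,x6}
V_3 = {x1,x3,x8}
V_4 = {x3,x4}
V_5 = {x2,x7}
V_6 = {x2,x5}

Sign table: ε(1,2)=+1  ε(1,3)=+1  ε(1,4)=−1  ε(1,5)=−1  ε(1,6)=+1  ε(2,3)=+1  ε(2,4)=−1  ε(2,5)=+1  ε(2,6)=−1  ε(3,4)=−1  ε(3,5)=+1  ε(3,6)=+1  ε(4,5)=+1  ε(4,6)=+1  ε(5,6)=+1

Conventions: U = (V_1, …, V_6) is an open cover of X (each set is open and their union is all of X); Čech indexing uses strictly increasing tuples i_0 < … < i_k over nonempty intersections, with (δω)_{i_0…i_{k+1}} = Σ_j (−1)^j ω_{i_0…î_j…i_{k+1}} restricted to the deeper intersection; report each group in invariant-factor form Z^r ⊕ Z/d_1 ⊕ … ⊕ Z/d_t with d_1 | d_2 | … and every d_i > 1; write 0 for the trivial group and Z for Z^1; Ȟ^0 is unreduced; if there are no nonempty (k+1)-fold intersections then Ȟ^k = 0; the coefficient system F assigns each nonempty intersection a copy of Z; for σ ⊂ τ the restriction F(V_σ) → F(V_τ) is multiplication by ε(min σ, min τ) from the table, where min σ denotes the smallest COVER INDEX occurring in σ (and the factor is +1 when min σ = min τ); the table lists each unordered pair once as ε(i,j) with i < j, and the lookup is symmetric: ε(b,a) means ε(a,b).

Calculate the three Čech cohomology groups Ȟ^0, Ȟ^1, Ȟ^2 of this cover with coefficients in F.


Ȟ^0 = 0, Ȟ^1 = Z ⊕ Z/2 and Ȟ^2 = 0

nerve simplices:
  V12={x6} V14={x4} V15={x7} V16={x5} V23={x1} V34={x3} V56={x2}
C dims 6,7; δ0: rk 6, SNF 1^5·2
degree 0: 6−6−0 = 0 → Ȟ^0 ≅ 0
degree 1: 7−0−6 = 1 plus torsion [2] → Ȟ^1 ≅ Z ⊕ Z/2
degree 2: 0−0−0 = 0 → Ȟ^2 ≅ 0


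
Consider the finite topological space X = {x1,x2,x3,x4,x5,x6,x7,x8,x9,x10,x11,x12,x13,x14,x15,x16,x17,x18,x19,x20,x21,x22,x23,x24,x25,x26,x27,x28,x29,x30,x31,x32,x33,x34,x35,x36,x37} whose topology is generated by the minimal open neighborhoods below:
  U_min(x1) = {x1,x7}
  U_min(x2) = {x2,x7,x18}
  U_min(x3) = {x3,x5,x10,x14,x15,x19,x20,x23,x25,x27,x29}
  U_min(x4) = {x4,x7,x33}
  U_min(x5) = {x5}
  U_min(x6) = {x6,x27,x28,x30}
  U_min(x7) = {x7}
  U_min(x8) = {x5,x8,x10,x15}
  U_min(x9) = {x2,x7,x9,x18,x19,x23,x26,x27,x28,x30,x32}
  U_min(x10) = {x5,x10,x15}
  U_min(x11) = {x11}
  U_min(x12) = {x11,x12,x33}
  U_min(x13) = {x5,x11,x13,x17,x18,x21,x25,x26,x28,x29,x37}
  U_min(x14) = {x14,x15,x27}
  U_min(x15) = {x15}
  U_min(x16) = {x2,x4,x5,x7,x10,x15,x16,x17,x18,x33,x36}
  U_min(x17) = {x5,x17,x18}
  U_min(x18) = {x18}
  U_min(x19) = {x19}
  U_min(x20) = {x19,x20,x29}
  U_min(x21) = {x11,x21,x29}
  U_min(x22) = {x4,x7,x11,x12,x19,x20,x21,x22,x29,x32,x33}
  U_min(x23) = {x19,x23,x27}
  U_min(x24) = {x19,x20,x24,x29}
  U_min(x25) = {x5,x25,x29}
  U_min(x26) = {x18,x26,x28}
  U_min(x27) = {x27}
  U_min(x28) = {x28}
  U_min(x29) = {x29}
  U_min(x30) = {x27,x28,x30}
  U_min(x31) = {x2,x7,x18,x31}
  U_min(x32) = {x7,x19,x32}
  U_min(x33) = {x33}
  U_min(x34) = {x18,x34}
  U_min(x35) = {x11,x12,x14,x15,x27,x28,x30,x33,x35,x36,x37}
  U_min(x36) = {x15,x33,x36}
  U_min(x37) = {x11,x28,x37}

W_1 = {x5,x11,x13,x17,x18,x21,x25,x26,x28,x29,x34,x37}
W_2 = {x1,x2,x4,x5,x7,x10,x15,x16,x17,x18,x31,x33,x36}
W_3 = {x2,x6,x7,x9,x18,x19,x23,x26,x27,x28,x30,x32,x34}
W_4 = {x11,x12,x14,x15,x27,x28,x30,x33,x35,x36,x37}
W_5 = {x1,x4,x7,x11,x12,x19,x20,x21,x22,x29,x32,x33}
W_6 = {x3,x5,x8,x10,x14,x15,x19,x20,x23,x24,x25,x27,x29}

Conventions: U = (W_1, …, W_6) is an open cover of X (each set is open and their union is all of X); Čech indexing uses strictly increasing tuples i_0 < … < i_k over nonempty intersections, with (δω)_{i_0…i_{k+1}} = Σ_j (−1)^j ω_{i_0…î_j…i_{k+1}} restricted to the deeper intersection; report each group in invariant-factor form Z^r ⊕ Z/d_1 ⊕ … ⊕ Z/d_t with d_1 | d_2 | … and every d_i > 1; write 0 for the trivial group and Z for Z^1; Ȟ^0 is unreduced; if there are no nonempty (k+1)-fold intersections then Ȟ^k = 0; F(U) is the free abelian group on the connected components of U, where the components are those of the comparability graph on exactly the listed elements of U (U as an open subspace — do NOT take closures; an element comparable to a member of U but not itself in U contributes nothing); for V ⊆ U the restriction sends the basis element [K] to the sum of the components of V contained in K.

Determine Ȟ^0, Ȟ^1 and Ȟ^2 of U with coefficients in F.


Ȟ^0 = Z; Ȟ^1 = 0; Ȟ^2 = Z/2

cover nerve:
  W12={x5,x17,x18} W13={x18,x26,x28,x34} W14={x11,x28,x37} W15={x11,x21,x29} W16={x5,x25,x29} W23={x2,x7,x18} W24={x15,x33,x36} W25={x1,x4,x7,x33} W26={x5,x10,x15} W34={x27,x28,x30} W35={x7,x19,x32} W36={x19,x23,x27} W45={x11,x12,x33} W46={x14,x15,x27} W56={x19,x20,x29}
  W123={x18} W126={x5} W134={x28} W145={x11} W156={x29} W235={x7} W245={x33} W246={x15} W346={x27} W356={x19}
components per intersection:
  W1: {x5,x11,x13,x17,x18,x21,x25,x26,x28,x29,x34,x37}
  W2: {x1,x2,x4,x5,x7,x10,x15,x16,x17,x18,x31,x33,x36}
  W3: {x2,x6,x7,x9,x18,x19,x23,x26,x27,x28,x30,x32,x34}
  W4: {x11,x12,x14,x15,x27,x28,x30,x33,x35,x36,x37}
  W5: {x1,x4,x7,x11,x12,x19,x20,x21,x22,x29,x32,x33}
  W6: {x3,x5,x8,x10,x14,x15,x19,x20,x23,x24,x25,x27,x29}
  W12: {x5,x17,x18}
  W13: {x18,x26,x28,x34}
  W14: {x11,x28,x37}
  W15: {x11,x21,x29}
  W16: {x5,x25,x29}
  W23: {x2,x7,x18}
  W24: {x15,x33,x36}
  W25: {x1,x4,x7,x33}
  W26: {x5,x10,x15}
  W34: {x27,x28,x30}
  W35: {x7,x19,x32}
  W36: {x19,x23,x27}
  W45: {x11,x12,x33}
  W46: {x14,x15,x27}
  W56: {x19,x20,x29}
  W123: {x18}
  W126: {x5}
  W134: {x28}
  W145: {x11}
  W156: {x29}
  W235: {x7}
  W245: {x33}
  W246: {x15}
  W346: {x27}
  W356: {x19}
C dims 6,15,10; δ0: rk 5, SNF 1^5; δ1: rk 10, SNF 1^9·2
Ȟ^0: (6−5)−0=1 ⇒ Z
Ȟ^1: (15−10)−5=0 ⇒ 0
Ȟ^2: (10−0)−10=0 plus torsion [2] ⇒ Z/2


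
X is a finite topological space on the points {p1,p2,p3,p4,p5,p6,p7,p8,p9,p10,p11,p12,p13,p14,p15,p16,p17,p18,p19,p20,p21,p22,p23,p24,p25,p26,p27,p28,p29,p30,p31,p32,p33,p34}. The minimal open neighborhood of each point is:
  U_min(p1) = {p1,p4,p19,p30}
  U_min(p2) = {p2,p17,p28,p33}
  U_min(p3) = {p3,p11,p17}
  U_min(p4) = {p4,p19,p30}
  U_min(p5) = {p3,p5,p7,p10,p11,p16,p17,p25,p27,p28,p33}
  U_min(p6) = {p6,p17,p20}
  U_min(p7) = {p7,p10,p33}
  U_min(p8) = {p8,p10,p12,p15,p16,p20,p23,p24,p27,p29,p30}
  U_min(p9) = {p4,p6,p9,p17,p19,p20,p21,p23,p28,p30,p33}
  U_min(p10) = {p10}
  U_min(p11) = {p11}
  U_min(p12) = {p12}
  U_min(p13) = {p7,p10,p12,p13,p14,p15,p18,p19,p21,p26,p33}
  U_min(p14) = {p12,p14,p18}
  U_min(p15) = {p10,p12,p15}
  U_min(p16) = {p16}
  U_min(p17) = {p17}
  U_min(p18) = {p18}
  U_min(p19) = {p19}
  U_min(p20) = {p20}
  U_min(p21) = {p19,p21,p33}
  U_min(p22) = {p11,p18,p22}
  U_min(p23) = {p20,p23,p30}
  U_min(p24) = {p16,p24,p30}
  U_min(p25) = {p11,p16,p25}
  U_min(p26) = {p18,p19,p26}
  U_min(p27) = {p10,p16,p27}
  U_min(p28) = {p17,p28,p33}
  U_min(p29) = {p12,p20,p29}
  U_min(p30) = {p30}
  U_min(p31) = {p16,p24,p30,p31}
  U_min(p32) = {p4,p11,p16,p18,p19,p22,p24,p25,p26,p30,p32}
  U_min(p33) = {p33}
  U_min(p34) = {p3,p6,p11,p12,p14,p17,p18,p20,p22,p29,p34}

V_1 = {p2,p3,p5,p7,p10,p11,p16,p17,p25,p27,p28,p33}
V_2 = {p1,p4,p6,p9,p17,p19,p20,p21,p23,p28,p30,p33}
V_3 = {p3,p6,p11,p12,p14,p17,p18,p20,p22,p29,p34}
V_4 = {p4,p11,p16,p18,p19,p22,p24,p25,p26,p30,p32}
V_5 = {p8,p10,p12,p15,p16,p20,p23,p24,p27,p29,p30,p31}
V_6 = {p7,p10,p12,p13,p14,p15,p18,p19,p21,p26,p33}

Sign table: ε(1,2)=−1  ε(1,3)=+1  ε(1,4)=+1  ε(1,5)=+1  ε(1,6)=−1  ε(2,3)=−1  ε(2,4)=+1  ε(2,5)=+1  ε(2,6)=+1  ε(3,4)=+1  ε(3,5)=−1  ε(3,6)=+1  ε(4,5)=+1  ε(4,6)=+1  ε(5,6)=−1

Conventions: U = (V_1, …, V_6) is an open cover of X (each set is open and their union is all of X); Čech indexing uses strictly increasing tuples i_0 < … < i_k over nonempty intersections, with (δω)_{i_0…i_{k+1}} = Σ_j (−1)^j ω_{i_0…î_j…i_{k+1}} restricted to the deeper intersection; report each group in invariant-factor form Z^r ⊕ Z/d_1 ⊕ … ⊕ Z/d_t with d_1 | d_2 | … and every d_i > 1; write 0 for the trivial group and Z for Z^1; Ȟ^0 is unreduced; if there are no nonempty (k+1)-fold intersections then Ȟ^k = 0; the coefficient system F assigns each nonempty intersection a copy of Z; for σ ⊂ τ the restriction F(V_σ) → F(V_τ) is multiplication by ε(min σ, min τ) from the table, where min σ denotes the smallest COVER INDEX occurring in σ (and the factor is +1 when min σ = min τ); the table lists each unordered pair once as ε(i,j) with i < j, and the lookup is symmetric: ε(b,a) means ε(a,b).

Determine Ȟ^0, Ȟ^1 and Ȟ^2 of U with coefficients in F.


Ȟ^0(U;F) ≅ 0; Ȟ^1(U;F) ≅ Z/2; Ȟ^2(U;F) ≅ Z

intersection data:
  V12={p17,p28,p33} V13={p3,p11,p17} V14={p11,p16,p25} V15={p10,p16,p27} V16={p7,p10,p33} V23={p6,p17,p20} V24={p4,p19,p30} V25={p20,p23,p30} V26={p19,p21,p33} V34={p11,p18,p22} V35={p12,p20,p29} V36={p12,p14,p18} V45={p16,p24,p30} V46={p18,p19,p26} V56={p10,p12,p15}
  V123={p17} V126={p33} V134={p11} V145={p16} V156={p10} V235={p20} V245={p30} V246={p19} V346={p18} V356={p12}
C dims 6,15,10; δ0: rk 6, SNF 1^5·2; δ1: rk 9, SNF 1^9
Ȟ^0 = (6 − 6) − 0 = 0, so Ȟ^0 ≅ 0
Ȟ^1 = (15 − 9) − 6 = 0 plus torsion [2], so Ȟ^1 ≅ Z/2
Ȟ^2 = (10 − 0) − 9 = 1, so Ȟ^2 ≅ Z


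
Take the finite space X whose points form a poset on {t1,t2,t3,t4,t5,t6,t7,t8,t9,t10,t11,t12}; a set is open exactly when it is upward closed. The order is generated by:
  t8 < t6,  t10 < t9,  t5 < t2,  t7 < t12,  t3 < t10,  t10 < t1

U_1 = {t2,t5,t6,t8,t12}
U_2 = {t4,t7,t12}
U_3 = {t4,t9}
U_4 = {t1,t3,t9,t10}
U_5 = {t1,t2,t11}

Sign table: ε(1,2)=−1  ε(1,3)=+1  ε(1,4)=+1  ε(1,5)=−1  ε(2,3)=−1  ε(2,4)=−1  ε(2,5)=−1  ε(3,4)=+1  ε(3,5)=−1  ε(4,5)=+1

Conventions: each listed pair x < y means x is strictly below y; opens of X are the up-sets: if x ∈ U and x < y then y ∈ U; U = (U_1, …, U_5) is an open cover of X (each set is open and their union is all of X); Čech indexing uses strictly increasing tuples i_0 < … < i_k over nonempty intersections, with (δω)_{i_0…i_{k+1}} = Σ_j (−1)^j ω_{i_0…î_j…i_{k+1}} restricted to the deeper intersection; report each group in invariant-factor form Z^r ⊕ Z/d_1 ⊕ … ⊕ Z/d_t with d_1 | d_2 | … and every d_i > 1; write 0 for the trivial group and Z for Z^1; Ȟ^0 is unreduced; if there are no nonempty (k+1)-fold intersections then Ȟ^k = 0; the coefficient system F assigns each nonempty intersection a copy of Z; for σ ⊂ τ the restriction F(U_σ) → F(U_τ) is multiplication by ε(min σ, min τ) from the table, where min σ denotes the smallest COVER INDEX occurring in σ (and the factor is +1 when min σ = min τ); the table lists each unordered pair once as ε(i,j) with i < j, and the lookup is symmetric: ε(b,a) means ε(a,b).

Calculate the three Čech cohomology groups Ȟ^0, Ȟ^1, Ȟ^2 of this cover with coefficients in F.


Ȟ^0(U;F) ≅ 0, Ȟ^1(U;F) ≅ Z/2 and Ȟ^2(U;F) ≅ 0

nerve simplices:
  U12={t12} U15={t2} U23={t4} U34={t9} U45={t1}
C dims 5,5; δ0: rk 5, SNF 1^4·2
degree 0: 5−5−0 = 0 → Ȟ^0 ≅ 0
degree 1: 5−0−5 = 0 plus torsion [2] → Ȟ^1 ≅ Z/2
degree 2: 0−0−0 = 0 → Ȟ^2 ≅ 0
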